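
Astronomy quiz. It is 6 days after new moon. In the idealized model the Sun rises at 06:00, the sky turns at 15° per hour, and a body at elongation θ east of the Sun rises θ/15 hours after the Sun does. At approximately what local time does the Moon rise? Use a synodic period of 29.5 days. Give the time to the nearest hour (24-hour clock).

11:00

The Moon has covered 6/29.5 of its cycle, so θ ≈ 360° × 6/29.5 = 73.2°.
Delay after the Sun = 73.2° / (15°/h) ≈ 4.88 h.
06:00 + 4.88 h ≈ 10:53 → 11:00 to the nearest hour.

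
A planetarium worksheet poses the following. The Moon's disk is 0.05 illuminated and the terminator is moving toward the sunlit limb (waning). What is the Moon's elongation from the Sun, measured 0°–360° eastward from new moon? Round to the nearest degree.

Invert f = (1 − cos θ)/2 to get cos θ = 1 − 2(0.05) = 0.900, hence θ₀ = arccos 0.900 = 25.8°.
A waning Moon lies in 180°–360°, so θ = 360° − 25.8° = 334.2°.

334°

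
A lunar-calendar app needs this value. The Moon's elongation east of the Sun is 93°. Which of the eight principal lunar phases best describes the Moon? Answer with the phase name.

first quarter

The first quarter sector spans roughly 68°–112°; 93° falls inside it.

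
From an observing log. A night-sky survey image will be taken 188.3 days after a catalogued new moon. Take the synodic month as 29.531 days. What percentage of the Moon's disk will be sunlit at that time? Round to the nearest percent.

86%

188.3/29.531 = 6.376 lunations, so 6 complete cycles and 11.11 d into the next.
Phase angle: θ = 360°·(11.11 d)/(29.531 d) = 135.5°.
With cos θ = (-0.713), the lit fraction is (1 − (-0.713))/2 ≈ 0.857, so 86%.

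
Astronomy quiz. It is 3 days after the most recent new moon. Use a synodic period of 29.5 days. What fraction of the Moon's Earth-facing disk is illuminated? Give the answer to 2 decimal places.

The Moon has covered 3/29.5 of its cycle, so θ ≈ 360° × 3/29.5 = 36.6°.
With cos θ = 0.803, the lit fraction is (1 − 0.803)/2 ≈ 0.099.

0.10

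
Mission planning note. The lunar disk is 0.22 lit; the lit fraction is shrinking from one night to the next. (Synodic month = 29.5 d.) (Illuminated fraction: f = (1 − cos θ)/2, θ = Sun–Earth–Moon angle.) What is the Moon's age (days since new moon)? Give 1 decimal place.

24.9 days

From f = (1 − cos θ)/2: cos θ = 1 − 2×0.22 = 0.560; arccos → 55.9°.
Since the Moon is past full (waning), take the reflex angle: θ = 360° − 55.9° = 304.1°.
Age = 29.5 × 304.1°/360° ≈ 24.92 days.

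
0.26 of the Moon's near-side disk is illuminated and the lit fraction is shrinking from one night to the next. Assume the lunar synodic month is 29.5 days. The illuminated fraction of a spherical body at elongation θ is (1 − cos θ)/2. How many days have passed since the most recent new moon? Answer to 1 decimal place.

24.5 days

cos θ = 1 − 2f = 0.480, giving a principal value of 61.3°.
A waning Moon lies in 180°–360°, so θ = 360° − 61.3° = 298.7°.
Age = 29.5 × 298.7°/360° ≈ 24.48 days.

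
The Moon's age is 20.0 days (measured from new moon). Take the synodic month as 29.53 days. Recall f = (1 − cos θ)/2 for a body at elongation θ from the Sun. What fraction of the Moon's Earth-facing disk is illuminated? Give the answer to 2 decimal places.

Elongation θ = 360° × 20.0/29.53 ≈ 243.8°.
cos 243.8° = (-0.441), so f = (1 − (-0.441))/2 = 0.721.

0.72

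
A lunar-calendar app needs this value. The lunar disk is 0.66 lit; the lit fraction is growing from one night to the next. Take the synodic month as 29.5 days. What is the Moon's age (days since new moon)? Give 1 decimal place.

8.9 days

cos θ = 1 − 2f = -0.320, giving a principal value of 108.7°.
Before full moon the principal value applies: θ = 108.7°.
At 360°/29.5 d per day, 108.7° corresponds to 8.90 days.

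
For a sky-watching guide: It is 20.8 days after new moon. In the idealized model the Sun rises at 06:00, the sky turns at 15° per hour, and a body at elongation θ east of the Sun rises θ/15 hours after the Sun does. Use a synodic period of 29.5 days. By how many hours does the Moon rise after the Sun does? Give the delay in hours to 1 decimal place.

16.9 h

The Moon has covered 20.8/29.5 of its cycle, so θ ≈ 360° × 20.8/29.5 = 253.8°.
At 15° of sky rotation per hour, 253.8° corresponds to a 16.92 h lag.
So the Moon rises 16.92 h after the Sun.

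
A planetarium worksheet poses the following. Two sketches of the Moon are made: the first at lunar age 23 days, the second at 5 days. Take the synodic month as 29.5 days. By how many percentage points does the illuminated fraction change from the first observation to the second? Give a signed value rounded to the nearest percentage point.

θ₁ = 360° × 23/29.5 = 280.7°, f₁ = (1 − cos θ₁)/2 = 0.407.
θ₂ = 360° × 5/29.5 = 61.0°, f₂ = (1 − cos θ₂)/2 = 0.258.
Change = f₂ − f₁ = -0.150 → -15 percentage points.

-15 percentage points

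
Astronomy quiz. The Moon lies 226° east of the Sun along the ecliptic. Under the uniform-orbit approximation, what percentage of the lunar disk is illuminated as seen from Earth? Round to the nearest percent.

Half-versine of 226°: (1 − (-0.695))/2 = 0.847, i.e. 85%.

85%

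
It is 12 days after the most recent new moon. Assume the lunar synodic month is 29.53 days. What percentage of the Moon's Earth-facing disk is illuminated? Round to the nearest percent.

92%

Elongation θ = 360° × 12/29.53 ≈ 146.3°.
Illuminated fraction = (1 − cos 146.3°)/2 = (1 − (-0.832))/2 ≈ 0.916, so 92%.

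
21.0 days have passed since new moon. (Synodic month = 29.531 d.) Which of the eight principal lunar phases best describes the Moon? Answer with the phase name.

last quarter

At 21.0/29.531 of the cycle, θ ≈ 256° — the last quarter range.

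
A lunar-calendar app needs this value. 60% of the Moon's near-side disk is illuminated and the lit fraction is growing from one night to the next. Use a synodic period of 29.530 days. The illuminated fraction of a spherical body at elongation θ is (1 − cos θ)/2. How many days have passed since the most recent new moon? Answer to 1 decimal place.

Invert f = (1 − cos θ)/2 to get cos θ = 1 − 2(0.60) = -0.200, hence θ₀ = arccos -0.200 = 101.5°.
The Moon is waxing (0°–180°), so θ = 101.5° directly.
At 360°/29.530 d per day, 101.5° corresponds to 8.33 days.

8.3 days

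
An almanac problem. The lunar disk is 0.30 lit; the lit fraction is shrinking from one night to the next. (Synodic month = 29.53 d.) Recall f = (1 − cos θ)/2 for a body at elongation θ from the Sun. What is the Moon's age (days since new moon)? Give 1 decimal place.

24.1 days

Invert f = (1 − cos θ)/2 to get cos θ = 1 − 2(0.30) = 0.400, hence θ₀ = arccos 0.400 = 66.4°.
Waning ⇒ past full, so θ = 360° − 66.4° = 293.6°.
Age = 29.53 × 293.6°/360° ≈ 24.08 days.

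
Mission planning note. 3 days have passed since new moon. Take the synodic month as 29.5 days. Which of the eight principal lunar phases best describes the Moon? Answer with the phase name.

θ ≈ 360° × 3/29.5 = 37°, which falls in the waxing crescent sector.

waxing crescent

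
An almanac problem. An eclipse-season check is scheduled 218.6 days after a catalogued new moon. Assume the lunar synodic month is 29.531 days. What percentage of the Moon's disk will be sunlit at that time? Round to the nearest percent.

218.6/29.531 = 7.402 lunations, so 7 complete cycles and 11.88 d into the next.
Phase angle: θ = 360°·(11.88 d)/(29.531 d) = 144.9°.
With cos θ = (-0.818), the lit fraction is (1 − (-0.818))/2 ≈ 0.909, so 91%.

91%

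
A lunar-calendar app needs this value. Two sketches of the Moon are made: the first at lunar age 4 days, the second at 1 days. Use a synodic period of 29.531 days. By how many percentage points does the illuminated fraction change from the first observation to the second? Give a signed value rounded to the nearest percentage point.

-16 pp

θ₁ = 360° × 4/29.531 = 48.8°, f₁ = (1 − cos θ₁)/2 = 0.170.
θ₂ = 360° × 1/29.531 = 12.2°, f₂ = (1 − cos θ₂)/2 = 0.011.
Change = f₂ − f₁ = -0.159 → -16 percentage points.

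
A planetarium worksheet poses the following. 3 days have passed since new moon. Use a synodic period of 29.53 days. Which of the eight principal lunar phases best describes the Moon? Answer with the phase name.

waxing crescent

θ ≈ 360° × 3/29.53 = 37°, which falls in the waxing crescent sector.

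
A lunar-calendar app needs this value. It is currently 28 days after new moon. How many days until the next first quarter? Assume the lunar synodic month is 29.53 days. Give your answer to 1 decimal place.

First quarter occurs at elongation 90°, i.e. at age 29.53 × 90/360 = 7.383 d.
Already past this cycle's first quarter; the next is at 7.383 + 29.53 = 36.913 d, so 36.913 − 28 = 8.913 days.

8.9 days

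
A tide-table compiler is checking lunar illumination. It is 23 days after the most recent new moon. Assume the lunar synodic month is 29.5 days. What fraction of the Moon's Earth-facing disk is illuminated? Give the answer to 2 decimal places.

0.41

Elongation θ = 360° × 23/29.5 ≈ 280.7°.
With cos θ = 0.185, the lit fraction is (1 − 0.185)/2 ≈ 0.407.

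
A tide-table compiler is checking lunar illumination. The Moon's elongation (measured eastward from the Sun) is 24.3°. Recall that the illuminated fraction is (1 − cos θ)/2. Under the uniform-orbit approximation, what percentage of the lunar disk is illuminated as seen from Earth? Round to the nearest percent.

4%

f = (1 − cos 24.3°)/2 = (1 − 0.911)/2 ≈ 0.044, i.e. 4%.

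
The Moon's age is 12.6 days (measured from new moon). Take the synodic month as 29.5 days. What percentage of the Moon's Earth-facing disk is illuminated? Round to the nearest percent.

The Moon has covered 12.6/29.5 of its cycle, so θ ≈ 360° × 12.6/29.5 = 153.8°.
Illuminated fraction = (1 − cos 153.8°)/2 = (1 − (-0.897))/2 ≈ 0.948, so 95%.

95%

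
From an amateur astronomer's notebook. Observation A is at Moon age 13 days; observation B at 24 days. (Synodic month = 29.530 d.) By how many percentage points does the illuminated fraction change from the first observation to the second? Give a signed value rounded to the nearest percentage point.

-66 pp

θ₁ = 360° × 13/29.530 = 158.5°, f₁ = (1 − cos θ₁)/2 = 0.965.
θ₂ = 360° × 24/29.530 = 292.6°, f₂ = (1 − cos θ₂)/2 = 0.308.
Change = f₂ − f₁ = -0.657 → -66 percentage points.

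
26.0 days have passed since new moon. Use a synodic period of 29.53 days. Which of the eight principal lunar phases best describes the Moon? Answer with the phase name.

waning crescent

θ ≈ 360° × 26.0/29.53 = 317°, which falls in the waning crescent sector.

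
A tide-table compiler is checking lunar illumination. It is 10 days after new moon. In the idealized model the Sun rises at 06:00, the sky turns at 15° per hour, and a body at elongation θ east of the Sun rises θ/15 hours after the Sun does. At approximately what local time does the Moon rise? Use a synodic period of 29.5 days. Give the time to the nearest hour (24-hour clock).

14:00

The Moon has covered 10/29.5 of its cycle, so θ ≈ 360° × 10/29.5 = 122.0°.
Delay after the Sun = 122.0° / (15°/h) ≈ 8.14 h.
06:00 + 8.14 h ≈ 14:08 → 14:00 to the nearest hour.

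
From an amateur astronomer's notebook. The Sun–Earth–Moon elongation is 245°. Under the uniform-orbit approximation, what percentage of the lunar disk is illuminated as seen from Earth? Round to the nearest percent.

71%

cos 245° = (-0.423), so f = (1 − (-0.423))/2 = 0.711, i.e. 71%.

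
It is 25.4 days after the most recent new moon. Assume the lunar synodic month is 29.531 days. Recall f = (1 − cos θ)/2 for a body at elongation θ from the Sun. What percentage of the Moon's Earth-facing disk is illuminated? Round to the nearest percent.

Elongation θ = 360° × 25.4/29.531 ≈ 309.6°.
With cos θ = 0.638, the lit fraction is (1 − 0.638)/2 ≈ 0.181, so 18%.

18%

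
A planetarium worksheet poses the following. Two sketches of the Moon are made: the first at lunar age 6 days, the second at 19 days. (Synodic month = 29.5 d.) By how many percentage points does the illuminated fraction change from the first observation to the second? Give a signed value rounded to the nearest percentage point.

First observation: θ = 360°·6/29.5 = 73.2°, so f = 0.356.
Second observation: θ = 231.9°, f = 0.809.
Δf = 0.809 − 0.356 = +0.453, i.e. +45 pp.

+45 pp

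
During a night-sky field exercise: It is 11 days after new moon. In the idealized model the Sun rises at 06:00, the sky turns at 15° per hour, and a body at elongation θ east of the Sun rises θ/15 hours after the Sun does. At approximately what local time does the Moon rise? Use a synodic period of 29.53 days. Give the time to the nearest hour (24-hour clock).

15:00

Phase angle: θ = 360°·(11 d)/(29.53 d) = 134.1°.
The Moon trails the Sun by θ/15 = 134.1/15 ≈ 8.94 hours.
06:00 + 8.94 h ≈ 14:56 → 15:00 to the nearest hour.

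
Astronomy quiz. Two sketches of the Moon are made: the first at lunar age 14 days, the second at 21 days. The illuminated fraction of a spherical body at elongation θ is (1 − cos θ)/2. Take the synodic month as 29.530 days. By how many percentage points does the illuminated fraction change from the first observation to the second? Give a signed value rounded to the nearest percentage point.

First observation: θ = 360°·14/29.530 = 170.7°, so f = 0.993.
Second observation: θ = 256.0°, f = 0.621.
Δf = 0.621 − 0.993 = -0.373, i.e. -37 pp.

-37 pp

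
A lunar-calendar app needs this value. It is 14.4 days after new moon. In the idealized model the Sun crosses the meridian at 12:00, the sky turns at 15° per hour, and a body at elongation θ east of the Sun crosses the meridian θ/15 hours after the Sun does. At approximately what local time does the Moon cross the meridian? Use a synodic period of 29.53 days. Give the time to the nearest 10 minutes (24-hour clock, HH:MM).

23:40

Phase angle: θ = 360°·(14.4 d)/(29.53 d) = 175.6°.
The Moon trails the Sun by θ/15 = 175.6/15 ≈ 11.70 hours.
12:00 + 11.703 h ≈ 23:42 → 23:40 to the nearest ten minutes.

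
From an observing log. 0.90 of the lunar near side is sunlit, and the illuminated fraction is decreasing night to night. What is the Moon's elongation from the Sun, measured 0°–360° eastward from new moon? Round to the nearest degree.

cos θ = 1 − 2f = -0.800, giving a principal value of 143.1°.
Since the Moon is past full (waning), take the reflex angle: θ = 360° − 143.1° = 216.9°.

217°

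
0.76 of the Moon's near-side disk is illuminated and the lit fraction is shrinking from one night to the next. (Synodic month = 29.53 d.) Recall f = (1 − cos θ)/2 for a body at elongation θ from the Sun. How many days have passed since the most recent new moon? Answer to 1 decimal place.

19.6 days

cos θ = 1 − 2f = -0.520, giving a principal value of 121.3°.
Since the Moon is past full (waning), take the reflex angle: θ = 360° − 121.3° = 238.7°.
Age = 29.53 × 238.7°/360° ≈ 19.58 days.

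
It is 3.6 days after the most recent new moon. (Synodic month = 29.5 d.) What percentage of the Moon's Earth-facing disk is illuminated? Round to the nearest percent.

14%

Elongation θ = 360° × 3.6/29.5 ≈ 43.9°.
With cos θ = 0.720, the lit fraction is (1 − 0.720)/2 ≈ 0.140, so 14%.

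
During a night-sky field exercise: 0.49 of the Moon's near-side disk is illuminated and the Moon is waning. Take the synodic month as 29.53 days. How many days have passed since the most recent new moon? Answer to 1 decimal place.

cos θ = 1 − 2f = 0.020, giving a principal value of 88.9°.
Since the Moon is past full (waning), take the reflex angle: θ = 360° − 88.9° = 271.1°.
That fraction of the synodic month is 271.1/360 × 29.53 d ≈ 22.24 d.

22.2 days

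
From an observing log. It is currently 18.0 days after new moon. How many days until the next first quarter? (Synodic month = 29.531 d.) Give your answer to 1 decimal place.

First quarter is 0.25 of the way through the cycle: age 0.25 × 29.531 = 7.383 d.
This lunation's first quarter (7.383 d) has passed, so add one period: 36.914 − 18.0 = 18.914 days.

18.9 days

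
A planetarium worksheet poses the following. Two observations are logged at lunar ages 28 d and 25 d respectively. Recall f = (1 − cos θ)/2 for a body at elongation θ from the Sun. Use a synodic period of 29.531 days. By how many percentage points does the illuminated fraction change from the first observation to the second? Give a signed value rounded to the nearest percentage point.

First observation: θ = 360°·28/29.531 = 341.3°, so f = 0.026.
Second observation: θ = 304.8°, f = 0.215.
Δf = 0.215 − 0.026 = +0.189, i.e. +19 pp.

+19 percentage points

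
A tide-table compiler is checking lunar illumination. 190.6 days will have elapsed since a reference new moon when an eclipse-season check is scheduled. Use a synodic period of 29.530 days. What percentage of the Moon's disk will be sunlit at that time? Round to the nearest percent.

Reduce mod P: 190.6 − 6×29.530 = 13.42 d into the current lunation.
Elongation θ = 360° × 13.42/29.530 ≈ 163.6°.
cos 163.6° = (-0.959), so f = (1 − (-0.959))/2 = 0.980, so 98%.

98%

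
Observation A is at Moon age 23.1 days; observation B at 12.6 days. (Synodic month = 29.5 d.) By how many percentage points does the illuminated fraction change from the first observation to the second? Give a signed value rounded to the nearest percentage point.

First observation: θ = 360°·23.1/29.5 = 281.9°, so f = 0.397.
Second observation: θ = 153.8°, f = 0.948.
Δf = 0.948 − 0.397 = +0.552, i.e. +55 pp.

+55 percentage points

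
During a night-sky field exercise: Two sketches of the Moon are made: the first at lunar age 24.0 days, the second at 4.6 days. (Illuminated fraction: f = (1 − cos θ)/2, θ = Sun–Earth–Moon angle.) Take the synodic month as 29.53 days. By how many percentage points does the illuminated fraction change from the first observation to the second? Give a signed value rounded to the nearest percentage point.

-9 pp

θ₁ = 360° × 24.0/29.53 = 292.6°, f₁ = (1 − cos θ₁)/2 = 0.308.
θ₂ = 360° × 4.6/29.53 = 56.1°, f₂ = (1 − cos θ₂)/2 = 0.221.
Change = f₂ − f₁ = -0.087 → -9 percentage points.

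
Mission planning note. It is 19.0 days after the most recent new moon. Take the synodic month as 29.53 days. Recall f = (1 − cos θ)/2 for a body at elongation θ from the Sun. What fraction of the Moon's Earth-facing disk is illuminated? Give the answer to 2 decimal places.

Phase angle: θ = 360°·(19.0 d)/(29.53 d) = 231.6°.
Illuminated fraction = (1 − cos 231.6°)/2 = (1 − (-0.621))/2 ≈ 0.810.

0.81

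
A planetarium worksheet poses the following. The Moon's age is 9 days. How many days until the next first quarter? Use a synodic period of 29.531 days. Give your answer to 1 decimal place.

First quarter occurs at elongation 90°, i.e. at age 29.531 × 90/360 = 7.383 d.
This lunation's first quarter (7.383 d) has passed, so add one period: 36.914 − 9 = 27.914 days.

27.9 days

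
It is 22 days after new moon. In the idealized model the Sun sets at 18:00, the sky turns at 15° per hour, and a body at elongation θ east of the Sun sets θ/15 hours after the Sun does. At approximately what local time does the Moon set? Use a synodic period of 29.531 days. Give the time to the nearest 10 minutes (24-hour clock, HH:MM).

11:50

The Moon has covered 22/29.531 of its cycle, so θ ≈ 360° × 22/29.531 = 268.2°.
At 15° of sky rotation per hour, 268.2° corresponds to a 17.88 h lag.
18:00 + 17.880 h ≈ 11:53 → 11:50 to the nearest ten minutes.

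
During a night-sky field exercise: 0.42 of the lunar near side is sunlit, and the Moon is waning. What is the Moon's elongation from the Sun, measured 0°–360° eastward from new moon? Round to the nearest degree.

From f = (1 − cos θ)/2: cos θ = 1 − 2×0.42 = 0.160; arccos → 80.8°.
Waning ⇒ past full, so θ = 360° − 80.8° = 279.2°.

279°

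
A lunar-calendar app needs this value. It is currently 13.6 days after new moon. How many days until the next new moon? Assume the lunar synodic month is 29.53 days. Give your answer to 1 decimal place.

15.9 days

One full lunation from the last new moon is 29.53 d; remaining = 29.53 − 13.6 = 15.930 d.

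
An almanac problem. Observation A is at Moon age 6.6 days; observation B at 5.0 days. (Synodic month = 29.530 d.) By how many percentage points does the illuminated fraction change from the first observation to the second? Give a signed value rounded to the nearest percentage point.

First observation: θ = 360°·6.6/29.530 = 80.5°, so f = 0.417.
Second observation: θ = 61.0°, f = 0.257.
Δf = 0.257 − 0.417 = -0.160, i.e. -16 pp.

-16 percentage points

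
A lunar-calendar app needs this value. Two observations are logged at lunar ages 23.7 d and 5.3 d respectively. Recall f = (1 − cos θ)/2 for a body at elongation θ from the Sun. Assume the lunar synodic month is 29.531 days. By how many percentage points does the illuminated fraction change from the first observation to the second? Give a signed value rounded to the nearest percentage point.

-5 pp

First observation: θ = 360°·23.7/29.531 = 288.9°, so f = 0.338.
Second observation: θ = 64.6°, f = 0.286.
Δf = 0.286 − 0.338 = -0.052, i.e. -5 pp.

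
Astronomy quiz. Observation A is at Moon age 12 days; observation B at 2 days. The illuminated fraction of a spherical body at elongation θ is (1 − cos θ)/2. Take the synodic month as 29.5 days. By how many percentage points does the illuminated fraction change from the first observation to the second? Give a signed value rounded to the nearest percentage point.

θ₁ = 360° × 12/29.5 = 146.4°, f₁ = (1 − cos θ₁)/2 = 0.917.
θ₂ = 360° × 2/29.5 = 24.4°, f₂ = (1 − cos θ₂)/2 = 0.045.
Change = f₂ − f₁ = -0.872 → -87 percentage points.

-87 pp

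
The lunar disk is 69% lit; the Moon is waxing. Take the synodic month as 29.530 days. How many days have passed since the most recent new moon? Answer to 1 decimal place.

Invert f = (1 − cos θ)/2 to get cos θ = 1 − 2(0.69) = -0.380, hence θ₀ = arccos -0.380 = 112.3°.
Waxing ⇒ before full, so θ = 112.3°.
Age = 29.530 × 112.3°/360° ≈ 9.21 days.

9.2 days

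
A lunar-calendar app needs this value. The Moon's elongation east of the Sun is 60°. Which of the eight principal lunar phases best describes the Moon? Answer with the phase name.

60° lies in the waxing crescent sector of the 8-phase cycle.

waxing crescent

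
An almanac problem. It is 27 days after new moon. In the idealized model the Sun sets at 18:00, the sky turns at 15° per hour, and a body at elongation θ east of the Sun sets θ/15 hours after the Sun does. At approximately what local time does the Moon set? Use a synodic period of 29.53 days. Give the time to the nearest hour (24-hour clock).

16:00

The Moon has covered 27/29.53 of its cycle, so θ ≈ 360° × 27/29.53 = 329.2°.
The Moon trails the Sun by θ/15 = 329.2/15 ≈ 21.94 hours.
18:00 + 21.94 h ≈ 15:57 → 16:00 to the nearest hour.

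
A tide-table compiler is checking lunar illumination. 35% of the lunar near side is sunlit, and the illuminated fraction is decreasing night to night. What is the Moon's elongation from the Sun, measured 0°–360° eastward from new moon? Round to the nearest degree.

287°

Invert f = (1 − cos θ)/2 to get cos θ = 1 − 2(0.35) = 0.300, hence θ₀ = arccos 0.300 = 72.5°.
Waning ⇒ past full, so θ = 360° − 72.5° = 287.5°.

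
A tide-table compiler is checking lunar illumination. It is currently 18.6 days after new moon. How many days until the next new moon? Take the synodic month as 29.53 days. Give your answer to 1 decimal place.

10.9 days

One full lunation from the last new moon is 29.53 d; remaining = 29.53 − 18.6 = 10.930 d.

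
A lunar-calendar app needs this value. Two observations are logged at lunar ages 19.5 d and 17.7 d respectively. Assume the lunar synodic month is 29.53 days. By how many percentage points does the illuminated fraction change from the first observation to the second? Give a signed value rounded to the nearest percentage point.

First observation: θ = 360°·19.5/29.53 = 237.7°, so f = 0.767.
Second observation: θ = 215.8°, f = 0.906.
Δf = 0.906 − 0.767 = +0.139, i.e. +14 pp.

+14 pp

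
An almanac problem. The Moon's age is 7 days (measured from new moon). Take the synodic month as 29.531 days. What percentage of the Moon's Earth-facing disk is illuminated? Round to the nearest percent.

46%

The Moon has covered 7/29.531 of its cycle, so θ ≈ 360° × 7/29.531 = 85.3°.
With cos θ = 0.081, the lit fraction is (1 − 0.081)/2 ≈ 0.459, so 46%.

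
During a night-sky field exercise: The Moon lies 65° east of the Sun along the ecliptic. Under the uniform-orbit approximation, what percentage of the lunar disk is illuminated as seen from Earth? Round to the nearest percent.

cos 65° = 0.423, so f = (1 − 0.423)/2 = 0.289, i.e. 29%.

29%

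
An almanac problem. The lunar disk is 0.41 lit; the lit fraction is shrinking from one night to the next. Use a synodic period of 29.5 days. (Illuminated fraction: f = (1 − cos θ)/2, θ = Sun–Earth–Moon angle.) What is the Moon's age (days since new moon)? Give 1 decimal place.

23.0 days

Invert f = (1 − cos θ)/2 to get cos θ = 1 − 2(0.41) = 0.180, hence θ₀ = arccos 0.180 = 79.6°.
A waning Moon lies in 180°–360°, so θ = 360° − 79.6° = 280.4°.
At 360°/29.5 d per day, 280.4° corresponds to 22.97 days.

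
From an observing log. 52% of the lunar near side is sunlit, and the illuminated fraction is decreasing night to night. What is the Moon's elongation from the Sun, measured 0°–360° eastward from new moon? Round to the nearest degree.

268°

From f = (1 − cos θ)/2: cos θ = 1 − 2×0.52 = -0.040; arccos → 92.3°.
Since the Moon is past full (waning), take the reflex angle: θ = 360° − 92.3° = 267.7°.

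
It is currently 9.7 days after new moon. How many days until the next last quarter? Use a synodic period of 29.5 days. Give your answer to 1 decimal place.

Last quarter is 0.75 of the way through the cycle: age 0.75 × 29.5 = 22.125 d.
That is 22.125 − 9.7 = 12.425 days ahead.

12.4 days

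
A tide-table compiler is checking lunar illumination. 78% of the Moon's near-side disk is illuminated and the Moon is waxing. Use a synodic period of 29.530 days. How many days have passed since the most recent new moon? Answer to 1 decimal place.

10.2 days

Invert f = (1 − cos θ)/2 to get cos θ = 1 − 2(0.78) = -0.560, hence θ₀ = arccos -0.560 = 124.1°.
The Moon is waxing (0°–180°), so θ = 124.1° directly.
At 360°/29.530 d per day, 124.1° corresponds to 10.18 days.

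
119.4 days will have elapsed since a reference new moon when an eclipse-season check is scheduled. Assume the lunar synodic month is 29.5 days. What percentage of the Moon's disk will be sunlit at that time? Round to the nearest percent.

119.4/29.5 = 4.047 lunations, so 4 complete cycles and 1.40 d into the next.
Phase angle: θ = 360°·(1.40 d)/(29.5 d) = 17.1°.
cos 17.1° = 0.956, so f = (1 − 0.956)/2 = 0.022, so 2%.

2%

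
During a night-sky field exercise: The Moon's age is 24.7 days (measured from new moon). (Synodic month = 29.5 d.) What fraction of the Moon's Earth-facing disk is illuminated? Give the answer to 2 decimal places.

Phase angle: θ = 360°·(24.7 d)/(29.5 d) = 301.4°.
With cos θ = 0.521, the lit fraction is (1 − 0.521)/2 ≈ 0.239.

0.24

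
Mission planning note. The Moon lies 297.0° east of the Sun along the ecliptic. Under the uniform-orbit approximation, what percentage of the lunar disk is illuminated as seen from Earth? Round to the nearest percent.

Half-versine of 297.0°: (1 − 0.454)/2 = 0.273, i.e. 27%.

27%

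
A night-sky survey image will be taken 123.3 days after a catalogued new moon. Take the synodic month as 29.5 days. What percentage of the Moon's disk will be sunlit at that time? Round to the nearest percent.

123.3/29.5 = 4.180 lunations, so 4 complete cycles and 5.30 d into the next.
Elongation θ = 360° × 5.30/29.5 ≈ 64.7°.
With cos θ = 0.428, the lit fraction is (1 − 0.428)/2 ≈ 0.286, so 29%.

29%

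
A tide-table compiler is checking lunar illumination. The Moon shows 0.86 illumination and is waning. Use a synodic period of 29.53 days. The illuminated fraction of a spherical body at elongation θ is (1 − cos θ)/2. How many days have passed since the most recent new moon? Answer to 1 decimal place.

Invert f = (1 − cos θ)/2 to get cos θ = 1 − 2(0.86) = -0.720, hence θ₀ = arccos -0.720 = 136.1°.
A waning Moon lies in 180°–360°, so θ = 360° − 136.1° = 223.9°.
At 360°/29.53 d per day, 223.9° corresponds to 18.37 days.

18.4 days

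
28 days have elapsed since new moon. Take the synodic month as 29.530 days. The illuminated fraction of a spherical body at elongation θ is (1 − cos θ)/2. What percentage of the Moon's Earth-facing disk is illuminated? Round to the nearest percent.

3%

The Moon has covered 28/29.530 of its cycle, so θ ≈ 360° × 28/29.530 = 341.3°.
With cos θ = 0.947, the lit fraction is (1 − 0.947)/2 ≈ 0.026, so 3%.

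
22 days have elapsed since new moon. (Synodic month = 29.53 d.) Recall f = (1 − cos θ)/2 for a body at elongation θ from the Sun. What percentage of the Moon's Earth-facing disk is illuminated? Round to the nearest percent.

Phase angle: θ = 360°·(22 d)/(29.53 d) = 268.2°.
cos 268.2° = (-0.031), so f = (1 − (-0.031))/2 = 0.516, so 52%.

52%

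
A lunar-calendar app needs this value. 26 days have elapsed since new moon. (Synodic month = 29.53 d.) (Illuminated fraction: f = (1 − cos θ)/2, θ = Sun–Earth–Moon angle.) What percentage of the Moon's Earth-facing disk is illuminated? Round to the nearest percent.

13%

The Moon has covered 26/29.53 of its cycle, so θ ≈ 360° × 26/29.53 = 317.0°.
With cos θ = 0.731, the lit fraction is (1 − 0.731)/2 ≈ 0.135, so 13%.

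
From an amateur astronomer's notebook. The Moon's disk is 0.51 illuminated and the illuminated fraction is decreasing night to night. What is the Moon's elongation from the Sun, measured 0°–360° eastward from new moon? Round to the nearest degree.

269°

cos θ = 1 − 2f = -0.020, giving a principal value of 91.1°.
A waning Moon lies in 180°–360°, so θ = 360° − 91.1° = 268.9°.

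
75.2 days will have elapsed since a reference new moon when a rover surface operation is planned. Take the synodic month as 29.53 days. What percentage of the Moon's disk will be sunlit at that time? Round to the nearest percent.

75.2 d spans 2 complete synodic months (2 × 29.53 = 59.06 d) plus 16.14 d.
The Moon has covered 16.14/29.53 of its cycle, so θ ≈ 360° × 16.14/29.53 = 196.8°.
With cos θ = (-0.958), the lit fraction is (1 − (-0.958))/2 ≈ 0.979, so 98%.

98%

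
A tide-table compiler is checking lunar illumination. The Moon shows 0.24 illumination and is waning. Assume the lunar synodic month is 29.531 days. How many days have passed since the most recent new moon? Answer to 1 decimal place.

24.7 days

From f = (1 − cos θ)/2: cos θ = 1 − 2×0.24 = 0.520; arccos → 58.7°.
Waning ⇒ past full, so θ = 360° − 58.7° = 301.3°.
Age = 29.531 × 301.3°/360° ≈ 24.72 days.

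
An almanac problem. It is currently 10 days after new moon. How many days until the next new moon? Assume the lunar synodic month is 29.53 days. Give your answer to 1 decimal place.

19.5 days

The next new moon completes the synodic month: 29.53 − 10 = 19.530 days.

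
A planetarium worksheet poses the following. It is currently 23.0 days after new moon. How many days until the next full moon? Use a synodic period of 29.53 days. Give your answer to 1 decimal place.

21.3 days

Full moon occurs at elongation 180°, i.e. at age 29.53 × 180/360 = 14.765 d.
Already past this cycle's full moon; the next is at 14.765 + 29.53 = 44.295 d, so 44.295 − 23.0 = 21.295 days.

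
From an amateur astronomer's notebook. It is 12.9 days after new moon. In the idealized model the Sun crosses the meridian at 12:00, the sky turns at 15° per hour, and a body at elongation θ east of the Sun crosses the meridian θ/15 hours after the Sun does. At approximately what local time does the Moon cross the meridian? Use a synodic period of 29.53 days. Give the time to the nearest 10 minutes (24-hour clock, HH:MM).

22:30

Phase angle: θ = 360°·(12.9 d)/(29.53 d) = 157.3°.
Delay after the Sun = 157.3° / (15°/h) ≈ 10.48 h.
12:00 + 10.484 h ≈ 22:29 → 22:30 to the nearest ten minutes.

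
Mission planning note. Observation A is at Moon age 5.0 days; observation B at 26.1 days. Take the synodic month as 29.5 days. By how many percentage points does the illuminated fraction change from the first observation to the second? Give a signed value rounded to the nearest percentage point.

-13 percentage points

θ₁ = 360° × 5.0/29.5 = 61.0°, f₁ = (1 − cos θ₁)/2 = 0.258.
θ₂ = 360° × 26.1/29.5 = 318.5°, f₂ = (1 − cos θ₂)/2 = 0.125.
Change = f₂ − f₁ = -0.132 → -13 percentage points.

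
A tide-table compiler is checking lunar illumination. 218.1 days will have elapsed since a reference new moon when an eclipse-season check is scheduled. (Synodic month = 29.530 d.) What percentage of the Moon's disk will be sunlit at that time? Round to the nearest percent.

88%

218.1/29.530 = 7.386 lunations, so 7 complete cycles and 11.39 d into the next.
Phase angle: θ = 360°·(11.39 d)/(29.530 d) = 138.9°.
cos 138.9° = (-0.753), so f = (1 − (-0.753))/2 = 0.877, so 88%.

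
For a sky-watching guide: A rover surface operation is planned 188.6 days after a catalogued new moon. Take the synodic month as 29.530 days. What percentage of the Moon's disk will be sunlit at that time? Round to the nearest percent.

88%

188.6 d spans 6 complete synodic months (6 × 29.530 = 177.18 d) plus 11.42 d.
The Moon has covered 11.42/29.530 of its cycle, so θ ≈ 360° × 11.42/29.530 = 139.2°.
cos 139.2° = (-0.757), so f = (1 − (-0.757))/2 = 0.879, so 88%.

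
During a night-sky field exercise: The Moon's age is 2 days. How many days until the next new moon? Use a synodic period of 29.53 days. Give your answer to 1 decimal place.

27.5 days

The next new moon completes the synodic month: 29.53 − 2 = 27.530 days.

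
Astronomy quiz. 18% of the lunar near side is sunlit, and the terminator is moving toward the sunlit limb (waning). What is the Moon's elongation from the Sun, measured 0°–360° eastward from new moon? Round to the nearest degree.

From f = (1 − cos θ)/2: cos θ = 1 − 2×0.18 = 0.640; arccos → 50.2°.
Waning ⇒ past full, so θ = 360° − 50.2° = 309.8°.

310°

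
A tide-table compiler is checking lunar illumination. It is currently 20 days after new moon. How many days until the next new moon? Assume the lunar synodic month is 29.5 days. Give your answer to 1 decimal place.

9.5 days

The next new moon completes the synodic month: 29.5 − 20 = 9.500 days.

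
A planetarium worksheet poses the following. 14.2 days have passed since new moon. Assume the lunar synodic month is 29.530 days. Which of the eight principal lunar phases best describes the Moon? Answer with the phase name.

At 14.2/29.530 of the cycle, θ ≈ 173° — the full moon range.

full moon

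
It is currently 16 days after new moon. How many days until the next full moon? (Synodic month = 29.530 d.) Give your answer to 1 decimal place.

28.3 days

Full moon occurs at elongation 180°, i.e. at age 29.530 × 180/360 = 14.765 d.
Already past this cycle's full moon; the next is at 14.765 + 29.530 = 44.295 d, so 44.295 − 16 = 28.295 days.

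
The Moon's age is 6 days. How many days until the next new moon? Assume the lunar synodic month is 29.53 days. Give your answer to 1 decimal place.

23.5 days

One full lunation from the last new moon is 29.53 d; remaining = 29.53 − 6 = 23.530 d.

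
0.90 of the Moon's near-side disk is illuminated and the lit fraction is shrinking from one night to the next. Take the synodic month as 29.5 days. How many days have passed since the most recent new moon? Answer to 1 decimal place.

17.8 days

From f = (1 − cos θ)/2: cos θ = 1 − 2×0.90 = -0.800; arccos → 143.1°.
A waning Moon lies in 180°–360°, so θ = 360° − 143.1° = 216.9°.
At 360°/29.5 d per day, 216.9° corresponds to 17.77 days.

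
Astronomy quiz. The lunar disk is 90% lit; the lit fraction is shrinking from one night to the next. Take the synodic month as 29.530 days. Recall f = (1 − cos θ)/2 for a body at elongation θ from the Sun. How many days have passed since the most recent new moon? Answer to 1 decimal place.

17.8 days

cos θ = 1 − 2f = -0.800, giving a principal value of 143.1°.
Waning ⇒ past full, so θ = 360° − 143.1° = 216.9°.
That fraction of the synodic month is 216.9/360 × 29.530 d ≈ 17.79 d.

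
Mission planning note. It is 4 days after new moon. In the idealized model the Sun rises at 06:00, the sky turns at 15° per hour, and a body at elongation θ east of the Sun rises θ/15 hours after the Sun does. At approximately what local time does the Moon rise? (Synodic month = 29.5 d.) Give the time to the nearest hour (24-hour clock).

09:00

The Moon has covered 4/29.5 of its cycle, so θ ≈ 360° × 4/29.5 = 48.8°.
At 15° of sky rotation per hour, 48.8° corresponds to a 3.25 h lag.
06:00 + 3.25 h ≈ 09:15 → 09:00 to the nearest hour.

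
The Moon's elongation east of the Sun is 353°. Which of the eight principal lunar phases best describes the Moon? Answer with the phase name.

new moon

353° lies in the new moon sector of the 8-phase cycle.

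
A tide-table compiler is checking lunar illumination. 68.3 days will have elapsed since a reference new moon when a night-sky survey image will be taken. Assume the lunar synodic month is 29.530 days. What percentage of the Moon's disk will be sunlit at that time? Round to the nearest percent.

Reduce mod P: 68.3 − 2×29.530 = 9.24 d into the current lunation.
The Moon has covered 9.24/29.530 of its cycle, so θ ≈ 360° × 9.24/29.530 = 112.6°.
With cos θ = (-0.385), the lit fraction is (1 − (-0.385))/2 ≈ 0.693, so 69%.

69%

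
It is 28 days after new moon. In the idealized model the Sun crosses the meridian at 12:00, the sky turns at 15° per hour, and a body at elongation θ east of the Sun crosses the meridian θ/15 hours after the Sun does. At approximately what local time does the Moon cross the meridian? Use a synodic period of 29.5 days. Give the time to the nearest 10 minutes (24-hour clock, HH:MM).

10:50

Elongation θ = 360° × 28/29.5 ≈ 341.7°.
At 15° of sky rotation per hour, 341.7° corresponds to a 22.78 h lag.
12:00 + 22.780 h ≈ 10:47 → 10:50 to the nearest ten minutes.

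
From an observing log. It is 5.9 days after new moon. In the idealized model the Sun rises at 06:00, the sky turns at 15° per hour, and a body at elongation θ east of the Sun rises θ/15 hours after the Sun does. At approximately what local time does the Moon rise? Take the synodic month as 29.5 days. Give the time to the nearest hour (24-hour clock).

Phase angle: θ = 360°·(5.9 d)/(29.5 d) = 72.0°.
Delay after the Sun = 72.0° / (15°/h) ≈ 4.80 h.
06:00 + 4.80 h ≈ 10:48 → 11:00 to the nearest hour.

11:00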